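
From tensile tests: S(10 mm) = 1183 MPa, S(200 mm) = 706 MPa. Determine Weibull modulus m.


Formula: m = ln(L1/L2) / ln(S2/S1)
Step 1: ln(L1/L2) = ln(10/200) = -2.99573
Step 2: S2/S1 = 706/1183 = 0.59679
Step 3: ln(S2/S1) = ln(0.59679) = -0.51619
Step 4: m = -2.99573 / -0.51619 = 5.80

5.80 (Weibull m)


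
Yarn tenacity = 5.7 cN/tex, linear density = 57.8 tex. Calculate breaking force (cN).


Formula: Breaking force = Tenacity * Linear density
F = 5.7 cN/tex * 57.8 tex
F = 329.46 cN

329.46 cN


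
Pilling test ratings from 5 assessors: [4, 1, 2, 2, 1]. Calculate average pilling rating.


Formula: Mean = sum / count
Sum = 4 + 1 + 2 + 2 + 1 = 10
Mean = 10 / 5 = 2.0

2.0


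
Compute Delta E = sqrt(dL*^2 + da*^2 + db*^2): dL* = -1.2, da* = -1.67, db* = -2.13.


Formula: Delta E = sqrt(dL*^2 + da*^2 + db*^2)
Step 1: dL*^2 = (-1.2)^2 = 1.44
Step 2: da*^2 = (-1.67)^2 = 2.7889
Step 3: db*^2 = (-2.13)^2 = 4.5369
Step 4: Sum = 1.44 + 2.7889 + 4.5369 = 8.7658
Step 5: Delta E = sqrt(8.7658) = 2.96

2.96 Delta E


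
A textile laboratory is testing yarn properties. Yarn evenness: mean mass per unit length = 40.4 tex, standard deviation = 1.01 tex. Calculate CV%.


Formula: CV% = (standard deviation / mean) * 100
Step 1: Ratio = 1.01 / 40.4 = 0.025
Step 2: CV% = 0.025 * 100 = 2.5%

2.5%


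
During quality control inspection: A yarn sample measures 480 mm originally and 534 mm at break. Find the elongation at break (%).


Formula: Elongation (%) = ((L_break - L0) / L0) * 100
Step 1: Extension = 534 - 480 = 54 mm
Step 2: Elongation = (54 / 480) * 100
Step 3: Elongation = 0.1125 * 100 = 11.25% ≈ 11.3%

11.3%


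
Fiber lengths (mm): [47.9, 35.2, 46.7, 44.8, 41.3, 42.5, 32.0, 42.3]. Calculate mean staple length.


Formula: Mean = sum of lengths / count
Sum = 47.9 + 35.2 + 46.7 + 44.8 + 41.3 + 42.5 + 32.0 + 42.3
Sum = 332.7 mm
Mean = 332.7 / 8 = 41.59 mm

41.59 mm


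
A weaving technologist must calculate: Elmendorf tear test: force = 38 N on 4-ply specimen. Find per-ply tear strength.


Formula: Per-ply strength = Total force / Number of plies
Per-ply = 38 N / 4
Per-ply = 9.5 N

9.5 N


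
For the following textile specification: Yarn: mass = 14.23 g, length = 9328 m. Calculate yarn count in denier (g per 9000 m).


Formula: den = (mass_g / length_m) * 9000
Substituting: den = (14.23 / 9328) * 9000
Intermediate: 14.23 / 9328 = 0.00152551 g/m
den = 0.00152551 * 9000 = 13.7 denier

13.7 denier


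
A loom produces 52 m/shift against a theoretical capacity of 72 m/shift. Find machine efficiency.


Formula: Efficiency% = (Actual output / Theoretical output) * 100
Efficiency% = (52 / 72) * 100
Efficiency% = 0.722222 * 100 = 72.2222% ≈ 72.2%

72.2%


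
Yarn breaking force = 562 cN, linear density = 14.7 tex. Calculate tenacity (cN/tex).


Formula: Tenacity = Breaking force / Linear density
Tenacity = 562 cN / 14.7 tex
Tenacity = 38.23 cN/tex

38.23 cN/tex


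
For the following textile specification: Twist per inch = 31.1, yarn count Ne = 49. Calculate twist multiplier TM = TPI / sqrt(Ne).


Formula: TM = TPI / sqrt(Ne)
Step 1: sqrt(Ne) = sqrt(49) = 7
Step 2: TM = 31.1 / 7 = 4.44

4.44 TM


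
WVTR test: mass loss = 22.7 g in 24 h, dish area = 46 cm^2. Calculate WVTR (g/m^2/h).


Formula: WVTR = mass_loss / (area * time)
Step 1: Convert area: 46 cm^2 = 0.0046 m^2
Step 2: WVTR = 22.7 g / (0.0046 m^2 * 24 h)
Step 3: WVTR = 22.7 / 0.1104 = 205.6 g/m^2/h

205.6 g/m^2/h


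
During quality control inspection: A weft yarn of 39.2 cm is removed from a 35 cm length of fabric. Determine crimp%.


Formula: Crimp% = ((L_yarn - L_fabric) / L_fabric) * 100
Step 1: Extension = 39.2 - 35 = 4.2 cm
Step 2: Crimp% = (4.2 / 35) * 100
Step 3: Crimp% = 0.12 * 100 = 12.0%

12.0%


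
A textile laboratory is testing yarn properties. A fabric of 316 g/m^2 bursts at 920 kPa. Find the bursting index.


Formula: Bursting Index = Bursting Strength / Fabric GSM
BI = 920 kPa / 316 g/m^2
BI = 2.911 kPa/(g/m^2)

2.911 kPa/(g/m^2)


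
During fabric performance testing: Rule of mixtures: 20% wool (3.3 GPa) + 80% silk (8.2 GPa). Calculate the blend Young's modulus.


Formula: Blend property = (fraction_A * property_A) + (fraction_B * property_B)
Step 1: Contribution A = 20/100 * 3.3 GPa = 0.66 GPa
Step 2: Contribution B = 80/100 * 8.2 GPa = 6.56 GPa
Step 3: Blend Young's modulus = 0.66 + 6.56 = 7.22 GPa

7.22 GPa


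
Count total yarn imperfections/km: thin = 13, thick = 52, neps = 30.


Formula: Total = thin places + thick places + neps
Total = 13 + 52 + 30
Total = 95 imperfections/km

95 imperfections/km


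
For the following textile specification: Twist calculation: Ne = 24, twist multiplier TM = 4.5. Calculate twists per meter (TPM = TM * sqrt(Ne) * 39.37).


Formula: TPM = TM * sqrt(Ne) * 39.37
Step 1: sqrt(Ne) = sqrt(24) = 4.899
Step 2: TM * sqrt(Ne) = 4.5 * 4.899 = 22.0455
Step 3: TPM = 22.0455 * 39.37 = 868 twists/m

868 twists/m


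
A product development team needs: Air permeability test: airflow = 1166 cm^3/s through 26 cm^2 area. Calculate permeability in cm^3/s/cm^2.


Formula: Air Permeability = Airflow / Test Area
AP = 1166 cm^3/s / 26 cm^2
AP = 44.8 cm^3/s/cm^2

44.8 cm^3/s/cm^2


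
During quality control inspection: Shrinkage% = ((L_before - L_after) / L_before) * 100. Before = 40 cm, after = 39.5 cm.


Formula: Shrinkage% = ((L_before - L_after) / L_before) * 100
Step 1: Shrinkage = 40 - 39.5 = 0.5 cm
Step 2: Shrinkage% = (0.5 / 40) * 100
Step 3: Shrinkage% = 0.0125 * 100 = 1.25% ≈ 1.3%

1.3%


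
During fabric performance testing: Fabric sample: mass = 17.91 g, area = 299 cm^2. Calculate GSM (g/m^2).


Formula: GSM = mass_g / area_m2
Step 1: Convert area: 299 cm^2 = 299 / 10000 = 0.0299 m^2
Step 2: GSM = 17.91 g / 0.0299 m^2 = 599.0 g/m^2

599.0 g/m^2


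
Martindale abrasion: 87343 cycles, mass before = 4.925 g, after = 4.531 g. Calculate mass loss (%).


Formula: Mass loss% = ((m_before - m_after) / m_before) * 100
Step 1: Mass loss = 4.925 - 4.531 = 0.394 g
Step 2: Ratio = 0.394 / 4.925 = 0.08
Step 3: Mass loss% = 0.08 * 100 = 8.00%

8.00%


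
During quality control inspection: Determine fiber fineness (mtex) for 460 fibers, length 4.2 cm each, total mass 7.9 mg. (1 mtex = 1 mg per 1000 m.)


Formula: fineness (mtex) = mass (mg) / total length (km) = (mass_mg / total_length_m) * 1000
Step 1: Convert fiber length: 4.2 cm = 0.042 m
Step 2: Total fiber length = 460 * 0.042 = 19.32 m
Step 3: Linear density = 7.9 mg / 19.32 m = 0.4089 mg/m
Step 4: fineness = 0.4089 * 1000 = 408.9 mtex

408.9 mtex


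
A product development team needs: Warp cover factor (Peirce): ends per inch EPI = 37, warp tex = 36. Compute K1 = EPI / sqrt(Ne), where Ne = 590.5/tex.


Formula: K1 = EPI / sqrt(Ne), with Ne = 590.5 / tex_warp
Step 1: Ne = 590.5 / 36 = 16.403
Step 2: sqrt(Ne) = sqrt(16.403) = 4.0501
Step 3: K1 = 37 / 4.0501 = 9.1

9.1


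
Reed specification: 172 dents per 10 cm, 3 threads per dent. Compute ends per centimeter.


Formula: EPC = (dents per 10 cm * ends per dent) / 10
Step 1: Total ends per 10 cm = 172 * 3 = 516
Step 2: EPC = 516 / 10 = 51.6 ends/cm

51.6 ends/cm


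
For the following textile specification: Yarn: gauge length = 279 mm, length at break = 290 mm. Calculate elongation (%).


Formula: Elongation (%) = ((L_break - L0) / L0) * 100
Step 1: Extension = 290 - 279 = 11 mm
Step 2: Elongation = (11 / 279) * 100
Step 3: Elongation = 0.039427 * 100 = 3.9427% ≈ 3.9%

3.9%


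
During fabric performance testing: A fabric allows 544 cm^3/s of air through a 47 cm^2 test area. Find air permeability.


Formula: Air Permeability = Airflow / Test Area
AP = 544 cm^3/s / 47 cm^2
AP = 11.6 cm^3/s/cm^2

11.6 cm^3/s/cm^2


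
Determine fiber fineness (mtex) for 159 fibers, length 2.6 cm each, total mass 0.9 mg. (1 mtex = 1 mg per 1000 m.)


Formula: fineness (mtex) = mass (mg) / total length (km) = (mass_mg / total_length_m) * 1000
Step 1: Convert fiber length: 2.6 cm = 0.026 m
Step 2: Total fiber length = 159 * 0.026 = 4.134 m
Step 3: Linear density = 0.9 mg / 4.134 m = 0.2177 mg/m
Step 4: fineness = 0.2177 * 1000 = 217.7 mtex

217.7 mtex


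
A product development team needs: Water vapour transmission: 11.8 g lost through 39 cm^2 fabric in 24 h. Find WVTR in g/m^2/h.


Formula: WVTR = mass_loss / (area * time)
Step 1: Convert area: 39 cm^2 = 0.0039 m^2
Step 2: WVTR = 11.8 g / (0.0039 m^2 * 24 h)
Step 3: WVTR = 11.8 / 0.0936 = 126.1 g/m^2/h

126.1 g/m^2/h


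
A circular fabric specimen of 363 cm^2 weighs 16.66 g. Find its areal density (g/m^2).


Formula: GSM = mass_g / area_m2
Step 1: Convert area: 363 cm^2 = 363 / 10000 = 0.0363 m^2
Step 2: GSM = 16.66 g / 0.0363 m^2 = 459.0 g/m^2

459.0 g/m^2


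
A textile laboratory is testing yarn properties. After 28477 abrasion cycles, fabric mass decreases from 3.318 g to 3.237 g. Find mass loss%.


Formula: Mass loss% = ((m_before - m_after) / m_before) * 100
Step 1: Mass loss = 3.318 - 3.237 = 0.081 g
Step 2: Ratio = 0.081 / 3.318 = 0.0244123
Step 3: Mass loss% = 0.0244123 * 100 = 2.44123% ≈ 2.44%

2.44%


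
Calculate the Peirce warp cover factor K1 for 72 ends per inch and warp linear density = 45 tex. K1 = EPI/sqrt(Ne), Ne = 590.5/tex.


Formula: K1 = EPI / sqrt(Ne), with Ne = 590.5 / tex_warp
Step 1: Ne = 590.5 / 45 = 13.122
Step 2: sqrt(Ne) = sqrt(13.122) = 3.6224
Step 3: K1 = 72 / 3.6224 = 19.9

19.9


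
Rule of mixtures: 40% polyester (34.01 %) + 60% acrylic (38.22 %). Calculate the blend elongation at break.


Formula: Blend property = (fraction_A * property_A) + (fraction_B * property_B)
Step 1: Contribution A = 40/100 * 34.01 % = 13.604 %
Step 2: Contribution B = 60/100 * 38.22 % = 22.932 %
Step 3: Blend elongation at break = 13.604 + 22.932 = 36.536 %

36.536 %


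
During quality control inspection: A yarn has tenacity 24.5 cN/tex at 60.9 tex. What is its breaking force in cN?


Formula: Breaking force = Tenacity * Linear density
F = 24.5 cN/tex * 60.9 tex
F = 1492.05 cN

1492.05 cN


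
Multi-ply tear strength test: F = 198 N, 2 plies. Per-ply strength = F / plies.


Formula: Per-ply strength = Total force / Number of plies
Per-ply = 198 N / 2
Per-ply = 99 N

99 N


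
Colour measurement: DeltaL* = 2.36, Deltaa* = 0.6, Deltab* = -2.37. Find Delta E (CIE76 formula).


Formula: Delta E = sqrt(dL*^2 + da*^2 + db*^2)
Step 1: dL*^2 = 2.36^2 = 5.5696
Step 2: da*^2 = 0.6^2 = 0.36
Step 3: db*^2 = (-2.37)^2 = 5.6169
Step 4: Sum = 5.5696 + 0.36 + 5.6169 = 11.5465
Step 5: Delta E = sqrt(11.5465) = 3.4

3.4 Delta E


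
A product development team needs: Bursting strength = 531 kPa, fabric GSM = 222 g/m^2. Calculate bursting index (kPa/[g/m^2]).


Formula: Bursting Index = Bursting Strength / Fabric GSM
BI = 531 kPa / 222 g/m^2
BI = 2.392 kPa/(g/m^2)

2.392 kPa/(g/m^2)


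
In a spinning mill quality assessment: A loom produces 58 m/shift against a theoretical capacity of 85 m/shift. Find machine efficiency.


Formula: Efficiency% = (Actual output / Theoretical output) * 100
Efficiency% = (58 / 85) * 100
Efficiency% = 0.682353 * 100 = 68.2353% ≈ 68.2%

68.2%


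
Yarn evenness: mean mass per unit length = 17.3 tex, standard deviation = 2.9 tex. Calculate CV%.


Formula: CV% = (standard deviation / mean) * 100
Step 1: Ratio = 2.9 / 17.3 = 0.16763
Step 2: CV% = 0.16763 * 100 = 16.763% ≈ 16.8%

16.8%


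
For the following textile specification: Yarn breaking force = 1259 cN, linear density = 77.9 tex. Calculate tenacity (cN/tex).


Formula: Tenacity = Breaking force / Linear density
Tenacity = 1259 cN / 77.9 tex
Tenacity = 16.16 cN/tex

16.16 cN/tex


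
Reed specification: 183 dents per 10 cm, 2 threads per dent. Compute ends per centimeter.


Formula: EPC = (dents per 10 cm * ends per dent) / 10
Step 1: Total ends per 10 cm = 183 * 2 = 366
Step 2: EPC = 366 / 10 = 36.6 ends/cm

36.6 ends/cm


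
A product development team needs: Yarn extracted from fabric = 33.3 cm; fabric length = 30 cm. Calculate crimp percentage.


Formula: Crimp% = ((L_yarn - L_fabric) / L_fabric) * 100
Step 1: Extension = 33.3 - 30 = 3.3 cm
Step 2: Crimp% = (3.3 / 30) * 100
Step 3: Crimp% = 0.11 * 100 = 11.0%

11.0%


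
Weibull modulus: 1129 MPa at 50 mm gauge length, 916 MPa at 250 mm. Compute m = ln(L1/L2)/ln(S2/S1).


Formula: m = ln(L1/L2) / ln(S2/S1)
Step 1: ln(L1/L2) = ln(50/250) = -1.60944
Step 2: S2/S1 = 916/1129 = 0.81134
Step 3: ln(S2/S1) = ln(0.81134) = -0.20907
Step 4: m = -1.60944 / -0.20907 = 7.70

7.70 (Weibull m)


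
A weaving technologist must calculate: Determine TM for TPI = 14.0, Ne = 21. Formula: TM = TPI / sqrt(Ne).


Formula: TM = TPI / sqrt(Ne)
Step 1: sqrt(Ne) = sqrt(21) = 4.5826
Step 2: TM = 14.0 / 4.5826 = 3.06

3.06 TM


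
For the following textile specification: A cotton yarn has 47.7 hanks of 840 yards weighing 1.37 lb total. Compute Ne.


Formula: Ne = hanks / mass_lb
Substituting: Ne = 47.7 / 1.37
Ne = 34.8

34.8 Ne


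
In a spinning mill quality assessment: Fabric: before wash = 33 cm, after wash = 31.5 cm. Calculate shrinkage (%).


Formula: Shrinkage% = ((L_before - L_after) / L_before) * 100
Step 1: Shrinkage = 33 - 31.5 = 1.5 cm
Step 2: Shrinkage% = (1.5 / 33) * 100
Step 3: Shrinkage% = 0.045455 * 100 = 4.5455% ≈ 4.5%

4.5%


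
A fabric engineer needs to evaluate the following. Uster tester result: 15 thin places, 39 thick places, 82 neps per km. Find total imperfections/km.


Formula: Total = thin places + thick places + neps
Total = 15 + 39 + 82
Total = 136 imperfections/km

136 imperfections/km


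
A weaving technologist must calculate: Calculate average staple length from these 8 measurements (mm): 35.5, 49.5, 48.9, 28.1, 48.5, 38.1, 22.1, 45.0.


Formula: Mean = sum of lengths / count
Sum = 35.5 + 49.5 + 48.9 + 28.1 + 48.5 + 38.1 + 22.1 + 45.0
Sum = 315.7 mm
Mean = 315.7 / 8 = 39.46 mm

39.46 mm


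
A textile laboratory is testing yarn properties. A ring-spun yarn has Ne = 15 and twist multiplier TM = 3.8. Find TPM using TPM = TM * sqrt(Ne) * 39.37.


Formula: TPM = TM * sqrt(Ne) * 39.37
Step 1: sqrt(Ne) = sqrt(15) = 3.873
Step 2: TM * sqrt(Ne) = 3.8 * 3.873 = 14.7174
Step 3: TPM = 14.7174 * 39.37 = 579 twists/m

579 twists/m


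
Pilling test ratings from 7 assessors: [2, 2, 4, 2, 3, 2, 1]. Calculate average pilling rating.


Formula: Mean = sum / count
Sum = 2 + 2 + 4 + 2 + 3 + 2 + 1 = 16
Mean = 16 / 7 = 2.3

2.3


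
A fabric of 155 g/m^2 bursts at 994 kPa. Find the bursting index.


Formula: Bursting Index = Bursting Strength / Fabric GSM
BI = 994 kPa / 155 g/m^2
BI = 6.413 kPa/(g/m^2)

6.413 kPa/(g/m^2)


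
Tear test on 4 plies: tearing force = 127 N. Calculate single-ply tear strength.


Formula: Per-ply strength = Total force / Number of plies
Per-ply = 127 N / 4
Per-ply = 31.75 N

31.75 N


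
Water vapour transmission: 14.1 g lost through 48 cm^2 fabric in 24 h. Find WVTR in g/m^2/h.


Formula: WVTR = mass_loss / (area * time)
Step 1: Convert area: 48 cm^2 = 0.0048 m^2
Step 2: WVTR = 14.1 g / (0.0048 m^2 * 24 h)
Step 3: WVTR = 14.1 / 0.1152 = 122.4 g/m^2/h

122.4 g/m^2/h


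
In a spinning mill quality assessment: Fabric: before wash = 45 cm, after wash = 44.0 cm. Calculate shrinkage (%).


Formula: Shrinkage% = ((L_before - L_after) / L_before) * 100
Step 1: Shrinkage = 45 - 44.0 = 1.0 cm
Step 2: Shrinkage% = (1.0 / 45) * 100
Step 3: Shrinkage% = 0.022222 * 100 = 2.2222% ≈ 2.2%

2.2%


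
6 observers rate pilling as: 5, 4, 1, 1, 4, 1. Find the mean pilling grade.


Formula: Mean = sum / count
Sum = 5 + 4 + 1 + 1 + 4 + 1 = 16
Mean = 16 / 6 = 2.7

2.7


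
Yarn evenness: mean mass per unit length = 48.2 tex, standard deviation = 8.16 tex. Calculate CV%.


Formula: CV% = (standard deviation / mean) * 100
Step 1: Ratio = 8.16 / 48.2 = 0.169295
Step 2: CV% = 0.169295 * 100 = 16.9295% ≈ 16.9%

16.9%


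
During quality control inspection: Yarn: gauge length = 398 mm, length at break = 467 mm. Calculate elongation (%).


Formula: Elongation (%) = ((L_break - L0) / L0) * 100
Step 1: Extension = 467 - 398 = 69 mm
Step 2: Elongation = (69 / 398) * 100
Step 3: Elongation = 0.173367 * 100 = 17.3367% ≈ 17.3%

17.3%


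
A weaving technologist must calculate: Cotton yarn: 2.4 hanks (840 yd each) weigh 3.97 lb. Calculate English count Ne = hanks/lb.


Formula: Ne = hanks / mass_lb
Substituting: Ne = 2.4 / 3.97
Ne = 0.6

0.6 Ne


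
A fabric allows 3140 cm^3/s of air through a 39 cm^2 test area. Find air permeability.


Formula: Air Permeability = Airflow / Test Area
AP = 3140 cm^3/s / 39 cm^2
AP = 80.5 cm^3/s/cm^2

80.5 cm^3/s/cm^2


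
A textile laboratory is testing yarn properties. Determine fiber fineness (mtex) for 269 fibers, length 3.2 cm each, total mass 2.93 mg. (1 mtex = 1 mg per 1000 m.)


Formula: fineness (mtex) = mass (mg) / total length (km) = (mass_mg / total_length_m) * 1000
Step 1: Convert fiber length: 3.2 cm = 0.032 m
Step 2: Total fiber length = 269 * 0.032 = 8.608 m
Step 3: Linear density = 2.93 mg / 8.608 m = 0.3404 mg/m
Step 4: fineness = 0.3404 * 1000 = 340.4 mtex

340.4 mtex


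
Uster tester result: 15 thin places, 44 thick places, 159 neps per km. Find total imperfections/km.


Formula: Total = thin places + thick places + neps
Total = 15 + 44 + 159
Total = 218 imperfections/km

218 imperfections/km


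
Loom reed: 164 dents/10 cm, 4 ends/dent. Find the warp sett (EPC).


Formula: EPC = (dents per 10 cm * ends per dent) / 10
Step 1: Total ends per 10 cm = 164 * 4 = 656
Step 2: EPC = 656 / 10 = 65.6 ends/cm

65.6 ends/cm


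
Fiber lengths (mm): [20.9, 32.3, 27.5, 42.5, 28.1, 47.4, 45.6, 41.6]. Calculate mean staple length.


Formula: Mean = sum of lengths / count
Sum = 20.9 + 32.3 + 27.5 + 42.5 + 28.1 + 47.4 + 45.6 + 41.6
Sum = 285.9 mm
Mean = 285.9 / 8 = 35.74 mm

35.74 mm


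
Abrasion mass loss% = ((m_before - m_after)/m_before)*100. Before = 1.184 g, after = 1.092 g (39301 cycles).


Formula: Mass loss% = ((m_before - m_after) / m_before) * 100
Step 1: Mass loss = 1.184 - 1.092 = 0.092 g
Step 2: Ratio = 0.092 / 1.184 = 0.0777027
Step 3: Mass loss% = 0.0777027 * 100 = 7.77027% ≈ 7.77%

7.77%


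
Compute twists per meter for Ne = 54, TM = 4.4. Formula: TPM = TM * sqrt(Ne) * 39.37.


Formula: TPM = TM * sqrt(Ne) * 39.37
Step 1: sqrt(Ne) = sqrt(54) = 7.3485
Step 2: TM * sqrt(Ne) = 4.4 * 7.3485 = 32.3334
Step 3: TPM = 32.3334 * 39.37 = 1273 twists/m

1273 twists/m


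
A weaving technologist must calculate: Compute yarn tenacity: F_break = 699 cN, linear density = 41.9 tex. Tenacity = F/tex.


Formula: Tenacity = Breaking force / Linear density
Tenacity = 699 cN / 41.9 tex
Tenacity = 16.68 cN/tex

16.68 cN/tex


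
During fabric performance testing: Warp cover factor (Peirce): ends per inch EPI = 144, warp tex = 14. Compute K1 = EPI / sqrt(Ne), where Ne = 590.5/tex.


Formula: K1 = EPI / sqrt(Ne), with Ne = 590.5 / tex_warp
Step 1: Ne = 590.5 / 14 = 42.179
Step 2: sqrt(Ne) = sqrt(42.179) = 6.4945
Step 3: K1 = 144 / 6.4945 = 22.2

22.2


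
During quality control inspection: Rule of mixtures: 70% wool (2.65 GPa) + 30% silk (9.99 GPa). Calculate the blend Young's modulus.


Formula: Blend property = (fraction_A * property_A) + (fraction_B * property_B)
Step 1: Contribution A = 70/100 * 2.65 GPa = 1.855 GPa
Step 2: Contribution B = 30/100 * 9.99 GPa = 2.997 GPa
Step 3: Blend Young's modulus = 1.855 + 2.997 = 4.852 GPa

4.852 GPa


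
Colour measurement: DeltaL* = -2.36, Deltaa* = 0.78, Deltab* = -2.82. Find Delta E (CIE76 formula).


Formula: Delta E = sqrt(dL*^2 + da*^2 + db*^2)
Step 1: dL*^2 = (-2.36)^2 = 5.5696
Step 2: da*^2 = 0.78^2 = 0.6084
Step 3: db*^2 = (-2.82)^2 = 7.9524
Step 4: Sum = 5.5696 + 0.6084 + 7.9524 = 14.1304
Step 5: Delta E = sqrt(14.1304) = 3.76

3.76 Delta E


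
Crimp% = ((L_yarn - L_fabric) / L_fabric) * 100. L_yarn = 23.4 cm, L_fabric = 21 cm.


Formula: Crimp% = ((L_yarn - L_fabric) / L_fabric) * 100
Step 1: Extension = 23.4 - 21 = 2.4 cm
Step 2: Crimp% = (2.4 / 21) * 100
Step 3: Crimp% = 0.114286 * 100 = 11.4286% ≈ 11.4%

11.4%


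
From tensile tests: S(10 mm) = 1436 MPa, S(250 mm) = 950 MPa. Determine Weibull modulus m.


Formula: m = ln(L1/L2) / ln(S2/S1)
Step 1: ln(L1/L2) = ln(10/250) = -3.21888
Step 2: S2/S1 = 950/1436 = 0.66156
Step 3: ln(S2/S1) = ln(0.66156) = -0.41315
Step 4: m = -3.21888 / -0.41315 = 7.79

7.79 (Weibull m)


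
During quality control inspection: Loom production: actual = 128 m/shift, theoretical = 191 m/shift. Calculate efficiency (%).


Formula: Efficiency% = (Actual output / Theoretical output) * 100
Efficiency% = (128 / 191) * 100
Efficiency% = 0.670157 * 100 = 67.0157% ≈ 67.0%

67.0%


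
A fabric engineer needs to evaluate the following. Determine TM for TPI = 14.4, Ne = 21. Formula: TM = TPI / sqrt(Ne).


Formula: TM = TPI / sqrt(Ne)
Step 1: sqrt(Ne) = sqrt(21) = 4.5826
Step 2: TM = 14.4 / 4.5826 = 3.14

3.14 TM


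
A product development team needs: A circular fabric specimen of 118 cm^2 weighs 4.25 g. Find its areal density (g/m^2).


Formula: GSM = mass_g / area_m2
Step 1: Convert area: 118 cm^2 = 118 / 10000 = 0.0118 m^2
Step 2: GSM = 4.25 g / 0.0118 m^2 = 360.2 g/m^2

360.2 g/m^2


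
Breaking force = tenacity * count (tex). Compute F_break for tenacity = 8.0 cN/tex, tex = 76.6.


Formula: Breaking force = Tenacity * Linear density
F = 8.0 cN/tex * 76.6 tex
F = 612.80 cN

612.80 cN


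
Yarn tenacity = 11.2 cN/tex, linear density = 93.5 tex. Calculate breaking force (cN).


Formula: Breaking force = Tenacity * Linear density
F = 11.2 cN/tex * 93.5 tex
F = 1047.20 cN

1047.20 cN


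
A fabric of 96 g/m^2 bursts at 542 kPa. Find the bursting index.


Formula: Bursting Index = Bursting Strength / Fabric GSM
BI = 542 kPa / 96 g/m^2
BI = 5.646 kPa/(g/m^2)

5.646 kPa/(g/m^2)


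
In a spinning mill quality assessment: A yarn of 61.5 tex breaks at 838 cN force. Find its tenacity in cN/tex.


Formula: Tenacity = Breaking force / Linear density
Tenacity = 838 cN / 61.5 tex
Tenacity = 13.63 cN/tex

13.63 cN/tex


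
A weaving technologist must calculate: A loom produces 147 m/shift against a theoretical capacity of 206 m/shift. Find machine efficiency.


Formula: Efficiency% = (Actual output / Theoretical output) * 100
Efficiency% = (147 / 206) * 100
Efficiency% = 0.713592 * 100 = 71.3592% ≈ 71.4%

71.4%


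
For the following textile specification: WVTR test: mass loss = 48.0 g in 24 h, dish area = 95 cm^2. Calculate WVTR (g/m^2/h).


Formula: WVTR = mass_loss / (area * time)
Step 1: Convert area: 95 cm^2 = 0.0095 m^2
Step 2: WVTR = 48.0 g / (0.0095 m^2 * 24 h)
Step 3: WVTR = 48.0 / 0.228 = 210.5 g/m^2/h

210.5 g/m^2/h


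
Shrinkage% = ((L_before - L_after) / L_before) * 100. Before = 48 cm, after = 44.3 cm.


Formula: Shrinkage% = ((L_before - L_after) / L_before) * 100
Step 1: Shrinkage = 48 - 44.3 = 3.7 cm
Step 2: Shrinkage% = (3.7 / 48) * 100
Step 3: Shrinkage% = 0.077083 * 100 = 7.7083% ≈ 7.7%

7.7%


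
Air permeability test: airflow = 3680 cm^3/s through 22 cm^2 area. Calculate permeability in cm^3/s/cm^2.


Formula: Air Permeability = Airflow / Test Area
AP = 3680 cm^3/s / 22 cm^2
AP = 167.3 cm^3/s/cm^2

167.3 cm^3/s/cm^2


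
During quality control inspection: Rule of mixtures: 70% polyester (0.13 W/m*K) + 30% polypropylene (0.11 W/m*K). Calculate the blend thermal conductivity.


Formula: Blend property = (fraction_A * property_A) + (fraction_B * property_B)
Step 1: Contribution A = 70/100 * 0.13 W/m*K = 0.091 W/m*K
Step 2: Contribution B = 30/100 * 0.11 W/m*K = 0.033 W/m*K
Step 3: Blend thermal conductivity = 0.091 + 0.033 = 0.124 W/m*K

0.124 W/m*K


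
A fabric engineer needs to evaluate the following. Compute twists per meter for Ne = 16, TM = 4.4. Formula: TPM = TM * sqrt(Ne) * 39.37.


Formula: TPM = TM * sqrt(Ne) * 39.37
Step 1: sqrt(Ne) = sqrt(16) = 4
Step 2: TM * sqrt(Ne) = 4.4 * 4 = 17.6
Step 3: TPM = 17.6 * 39.37 = 693 twists/m

693 twists/m


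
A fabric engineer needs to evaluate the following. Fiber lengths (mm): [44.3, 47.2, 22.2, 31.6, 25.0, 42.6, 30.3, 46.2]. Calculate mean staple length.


Formula: Mean = sum of lengths / count
Sum = 44.3 + 47.2 + 22.2 + 31.6 + 25.0 + 42.6 + 30.3 + 46.2
Sum = 289.4 mm
Mean = 289.4 / 8 = 36.18 mm

36.18 mm


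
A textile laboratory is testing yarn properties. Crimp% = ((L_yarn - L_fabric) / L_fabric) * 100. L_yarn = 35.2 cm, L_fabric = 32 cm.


Formula: Crimp% = ((L_yarn - L_fabric) / L_fabric) * 100
Step 1: Extension = 35.2 - 32 = 3.2 cm
Step 2: Crimp% = (3.2 / 32) * 100
Step 3: Crimp% = 0.1 * 100 = 10.0%

10.0%


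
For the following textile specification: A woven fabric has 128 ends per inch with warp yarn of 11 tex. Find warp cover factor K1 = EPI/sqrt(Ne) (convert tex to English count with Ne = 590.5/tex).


Formula: K1 = EPI / sqrt(Ne), with Ne = 590.5 / tex_warp
Step 1: Ne = 590.5 / 11 = 53.682
Step 2: sqrt(Ne) = sqrt(53.682) = 7.3268
Step 3: K1 = 128 / 7.3268 = 17.5

17.5


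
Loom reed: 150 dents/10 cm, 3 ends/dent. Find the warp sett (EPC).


Formula: EPC = (dents per 10 cm * ends per dent) / 10
Step 1: Total ends per 10 cm = 150 * 3 = 450
Step 2: EPC = 450 / 10 = 45.0 ends/cm

45.0 ends/cm


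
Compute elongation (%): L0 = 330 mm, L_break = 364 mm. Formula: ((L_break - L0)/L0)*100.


Formula: Elongation (%) = ((L_break - L0) / L0) * 100
Step 1: Extension = 364 - 330 = 34 mm
Step 2: Elongation = (34 / 330) * 100
Step 3: Elongation = 0.10303 * 100 = 10.303% ≈ 10.3%

10.3%


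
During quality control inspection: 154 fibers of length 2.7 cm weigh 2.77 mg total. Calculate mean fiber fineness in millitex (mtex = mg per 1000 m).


Formula: fineness (mtex) = mass (mg) / total length (km) = (mass_mg / total_length_m) * 1000
Step 1: Convert fiber length: 2.7 cm = 0.027 m
Step 2: Total fiber length = 154 * 0.027 = 4.158 m
Step 3: Linear density = 2.77 mg / 4.158 m = 0.6662 mg/m
Step 4: fineness = 0.6662 * 1000 = 666.2 mtex

666.2 mtex


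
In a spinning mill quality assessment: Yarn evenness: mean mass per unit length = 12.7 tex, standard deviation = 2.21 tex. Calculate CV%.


Formula: CV% = (standard deviation / mean) * 100
Step 1: Ratio = 2.21 / 12.7 = 0.174016
Step 2: CV% = 0.174016 * 100 = 17.4016% ≈ 17.4%

17.4%


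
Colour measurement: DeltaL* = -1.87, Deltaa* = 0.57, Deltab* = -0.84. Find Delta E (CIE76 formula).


Formula: Delta E = sqrt(dL*^2 + da*^2 + db*^2)
Step 1: dL*^2 = (-1.87)^2 = 3.4969
Step 2: da*^2 = 0.57^2 = 0.3249
Step 3: db*^2 = (-0.84)^2 = 0.7056
Step 4: Sum = 3.4969 + 0.3249 + 0.7056 = 4.5274
Step 5: Delta E = sqrt(4.5274) = 2.13

2.13 Delta E


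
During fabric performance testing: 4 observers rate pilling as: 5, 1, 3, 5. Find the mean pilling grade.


Formula: Mean = sum / count
Sum = 5 + 1 + 3 + 5 = 14
Mean = 14 / 4 = 3.5

3.5


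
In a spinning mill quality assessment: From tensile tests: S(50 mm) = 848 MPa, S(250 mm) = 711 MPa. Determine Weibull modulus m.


Formula: m = ln(L1/L2) / ln(S2/S1)
Step 1: ln(L1/L2) = ln(50/250) = -1.60944
Step 2: S2/S1 = 711/848 = 0.83844
Step 3: ln(S2/S1) = ln(0.83844) = -0.17621
Step 4: m = -1.60944 / -0.17621 = 9.13

9.13 (Weibull m)


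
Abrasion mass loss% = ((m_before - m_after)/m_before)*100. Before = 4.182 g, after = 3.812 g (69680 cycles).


Formula: Mass loss% = ((m_before - m_after) / m_before) * 100
Step 1: Mass loss = 4.182 - 3.812 = 0.37 g
Step 2: Ratio = 0.37 / 4.182 = 0.0884744
Step 3: Mass loss% = 0.0884744 * 100 = 8.84744% ≈ 8.85%

8.85%


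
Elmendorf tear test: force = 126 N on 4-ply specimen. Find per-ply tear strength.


Formula: Per-ply strength = Total force / Number of plies
Per-ply = 126 N / 4
Per-ply = 31.5 N

31.5 N


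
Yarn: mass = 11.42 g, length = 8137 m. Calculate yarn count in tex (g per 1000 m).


Formula: Tex = (mass_g / length_m) * 1000
Substituting: Tex = (11.42 / 8137) * 1000
Intermediate: 11.42 / 8137 = 0.00140347 g/m
Tex = 0.00140347 * 1000 = 1.40 tex

1.40 tex


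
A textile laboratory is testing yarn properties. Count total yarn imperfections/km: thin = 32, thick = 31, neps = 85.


Formula: Total = thin places + thick places + neps
Total = 32 + 31 + 85
Total = 148 imperfections/km

148 imperfections/km


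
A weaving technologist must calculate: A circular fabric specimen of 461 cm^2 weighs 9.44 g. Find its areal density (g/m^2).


Formula: GSM = mass_g / area_m2
Step 1: Convert area: 461 cm^2 = 461 / 10000 = 0.0461 m^2
Step 2: GSM = 9.44 g / 0.0461 m^2 = 204.8 g/m^2

204.8 g/m^2


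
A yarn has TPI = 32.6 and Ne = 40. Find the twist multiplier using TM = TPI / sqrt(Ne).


Formula: TM = TPI / sqrt(Ne)
Step 1: sqrt(Ne) = sqrt(40) = 6.3246
Step 2: TM = 32.6 / 6.3246 = 5.15

5.15 TM


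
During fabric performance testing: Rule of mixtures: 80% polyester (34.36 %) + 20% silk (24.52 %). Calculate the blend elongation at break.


Formula: Blend property = (fraction_A * property_A) + (fraction_B * property_B)
Step 1: Contribution A = 80/100 * 34.36 % = 27.488 %
Step 2: Contribution B = 20/100 * 24.52 % = 4.904 %
Step 3: Blend elongation at break = 27.488 + 4.904 = 32.392 %

32.392 %


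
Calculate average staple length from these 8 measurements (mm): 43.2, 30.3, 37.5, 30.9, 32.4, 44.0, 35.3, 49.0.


Formula: Mean = sum of lengths / count
Sum = 43.2 + 30.3 + 37.5 + 30.9 + 32.4 + 44.0 + 35.3 + 49.0
Sum = 302.6 mm
Mean = 302.6 / 8 = 37.83 mm

37.83 mm


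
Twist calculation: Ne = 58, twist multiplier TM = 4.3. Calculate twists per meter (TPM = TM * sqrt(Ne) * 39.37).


Formula: TPM = TM * sqrt(Ne) * 39.37
Step 1: sqrt(Ne) = sqrt(58) = 7.6158
Step 2: TM * sqrt(Ne) = 4.3 * 7.6158 = 32.7479
Step 3: TPM = 32.7479 * 39.37 = 1289 twists/m

1289 twists/m


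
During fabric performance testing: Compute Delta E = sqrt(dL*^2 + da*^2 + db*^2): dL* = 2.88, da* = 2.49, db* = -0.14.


Formula: Delta E = sqrt(dL*^2 + da*^2 + db*^2)
Step 1: dL*^2 = 2.88^2 = 8.2944
Step 2: da*^2 = 2.49^2 = 6.2001
Step 3: db*^2 = (-0.14)^2 = 0.0196
Step 4: Sum = 8.2944 + 6.2001 + 0.0196 = 14.5141
Step 5: Delta E = sqrt(14.5141) = 3.81

3.81 Delta E


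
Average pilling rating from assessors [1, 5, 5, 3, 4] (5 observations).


Formula: Mean = sum / count
Sum = 1 + 5 + 5 + 3 + 4 = 18
Mean = 18 / 5 = 3.6

3.6


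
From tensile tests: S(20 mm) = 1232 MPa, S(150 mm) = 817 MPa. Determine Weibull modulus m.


Formula: m = ln(L1/L2) / ln(S2/S1)
Step 1: ln(L1/L2) = ln(20/150) = -2.01490
Step 2: S2/S1 = 817/1232 = 0.66315
Step 3: ln(S2/S1) = ln(0.66315) = -0.41075
Step 4: m = -2.01490 / -0.41075 = 4.91

4.91 (Weibull m)


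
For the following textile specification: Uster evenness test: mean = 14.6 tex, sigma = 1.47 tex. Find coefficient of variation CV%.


Formula: CV% = (standard deviation / mean) * 100
Step 1: Ratio = 1.47 / 14.6 = 0.100685
Step 2: CV% = 0.100685 * 100 = 10.0685% ≈ 10.1%

10.1%


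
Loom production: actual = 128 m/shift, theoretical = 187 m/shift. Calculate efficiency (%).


Formula: Efficiency% = (Actual output / Theoretical output) * 100
Efficiency% = (128 / 187) * 100
Efficiency% = 0.684492 * 100 = 68.4492% ≈ 68.4%

68.4%


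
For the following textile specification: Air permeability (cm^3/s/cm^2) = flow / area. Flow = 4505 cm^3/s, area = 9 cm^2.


Formula: Air Permeability = Airflow / Test Area
AP = 4505 cm^3/s / 9 cm^2
AP = 500.6 cm^3/s/cm^2

500.6 cm^3/s/cm^2


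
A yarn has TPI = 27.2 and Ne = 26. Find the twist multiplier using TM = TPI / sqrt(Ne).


Formula: TM = TPI / sqrt(Ne)
Step 1: sqrt(Ne) = sqrt(26) = 5.099
Step 2: TM = 27.2 / 5.099 = 5.33

5.33 TM


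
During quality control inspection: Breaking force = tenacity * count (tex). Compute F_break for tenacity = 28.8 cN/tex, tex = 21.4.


Formula: Breaking force = Tenacity * Linear density
F = 28.8 cN/tex * 21.4 tex
F = 616.32 cN

616.32 cN


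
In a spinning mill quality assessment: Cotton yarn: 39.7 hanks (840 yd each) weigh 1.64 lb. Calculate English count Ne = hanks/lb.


Formula: Ne = hanks / mass_lb
Substituting: Ne = 39.7 / 1.64
Ne = 24.2

24.2 Ne


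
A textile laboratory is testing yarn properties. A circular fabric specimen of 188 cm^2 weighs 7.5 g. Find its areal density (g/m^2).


Formula: GSM = mass_g / area_m2
Step 1: Convert area: 188 cm^2 = 188 / 10000 = 0.0188 m^2
Step 2: GSM = 7.5 g / 0.0188 m^2 = 398.9 g/m^2

398.9 g/m^2


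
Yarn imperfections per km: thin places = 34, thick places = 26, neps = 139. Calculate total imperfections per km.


Formula: Total = thin places + thick places + neps
Total = 34 + 26 + 139
Total = 199 imperfections/km

199 imperfections/km


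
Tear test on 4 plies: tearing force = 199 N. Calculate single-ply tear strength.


Formula: Per-ply strength = Total force / Number of plies
Per-ply = 199 N / 4
Per-ply = 49.75 N

49.75 N


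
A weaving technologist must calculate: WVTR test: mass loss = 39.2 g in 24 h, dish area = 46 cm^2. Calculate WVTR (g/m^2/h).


Formula: WVTR = mass_loss / (area * time)
Step 1: Convert area: 46 cm^2 = 0.0046 m^2
Step 2: WVTR = 39.2 g / (0.0046 m^2 * 24 h)
Step 3: WVTR = 39.2 / 0.1104 = 355.1 g/m^2/h

355.1 g/m^2/h


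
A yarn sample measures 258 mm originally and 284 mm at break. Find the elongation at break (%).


Formula: Elongation (%) = ((L_break - L0) / L0) * 100
Step 1: Extension = 284 - 258 = 26 mm
Step 2: Elongation = (26 / 258) * 100
Step 3: Elongation = 0.100775 * 100 = 10.0775% ≈ 10.1%

10.1%


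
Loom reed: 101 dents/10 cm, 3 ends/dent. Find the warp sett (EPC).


Formula: EPC = (dents per 10 cm * ends per dent) / 10
Step 1: Total ends per 10 cm = 101 * 3 = 303
Step 2: EPC = 303 / 10 = 30.3 ends/cm

30.3 ends/cm


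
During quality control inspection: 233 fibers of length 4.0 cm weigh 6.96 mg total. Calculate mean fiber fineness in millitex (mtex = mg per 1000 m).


Formula: fineness (mtex) = mass (mg) / total length (km) = (mass_mg / total_length_m) * 1000
Step 1: Convert fiber length: 4.0 cm = 0.04 m
Step 2: Total fiber length = 233 * 0.04 = 9.32 m
Step 3: Linear density = 6.96 mg / 9.32 m = 0.7468 mg/m
Step 4: fineness = 0.7468 * 1000 = 746.8 mtex

746.8 mtex


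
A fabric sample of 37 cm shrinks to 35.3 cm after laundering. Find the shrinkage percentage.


Formula: Shrinkage% = ((L_before - L_after) / L_before) * 100
Step 1: Shrinkage = 37 - 35.3 = 1.7 cm
Step 2: Shrinkage% = (1.7 / 37) * 100
Step 3: Shrinkage% = 0.045946 * 100 = 4.5946% ≈ 4.6%

4.6%


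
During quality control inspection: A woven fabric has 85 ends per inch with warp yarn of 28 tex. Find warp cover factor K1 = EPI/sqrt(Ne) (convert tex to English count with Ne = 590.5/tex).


Formula: K1 = EPI / sqrt(Ne), with Ne = 590.5 / tex_warp
Step 1: Ne = 590.5 / 28 = 21.089
Step 2: sqrt(Ne) = sqrt(21.089) = 4.5923
Step 3: K1 = 85 / 4.5923 = 18.5

18.5


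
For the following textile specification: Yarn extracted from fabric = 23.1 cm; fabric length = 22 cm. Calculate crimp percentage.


Formula: Crimp% = ((L_yarn - L_fabric) / L_fabric) * 100
Step 1: Extension = 23.1 - 22 = 1.1 cm
Step 2: Crimp% = (1.1 / 22) * 100
Step 3: Crimp% = 0.05 * 100 = 5.0%

5.0%


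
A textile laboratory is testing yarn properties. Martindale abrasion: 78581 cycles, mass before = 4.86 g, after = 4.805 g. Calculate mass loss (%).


Formula: Mass loss% = ((m_before - m_after) / m_before) * 100
Step 1: Mass loss = 4.86 - 4.805 = 0.055 g
Step 2: Ratio = 0.055 / 4.86 = 0.0113169
Step 3: Mass loss% = 0.0113169 * 100 = 1.13169% ≈ 1.13%

1.13%


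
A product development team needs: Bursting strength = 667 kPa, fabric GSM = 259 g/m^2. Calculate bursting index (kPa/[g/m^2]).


Formula: Bursting Index = Bursting Strength / Fabric GSM
BI = 667 kPa / 259 g/m^2
BI = 2.575 kPa/(g/m^2)

2.575 kPa/(g/m^2)


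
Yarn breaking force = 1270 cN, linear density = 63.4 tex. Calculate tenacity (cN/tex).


Formula: Tenacity = Breaking force / Linear density
Tenacity = 1270 cN / 63.4 tex
Tenacity = 20.03 cN/tex

20.03 cN/tex


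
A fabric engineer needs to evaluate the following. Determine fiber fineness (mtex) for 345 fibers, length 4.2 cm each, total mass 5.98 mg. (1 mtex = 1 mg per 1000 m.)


Formula: fineness (mtex) = mass (mg) / total length (km) = (mass_mg / total_length_m) * 1000
Step 1: Convert fiber length: 4.2 cm = 0.042 m
Step 2: Total fiber length = 345 * 0.042 = 14.49 m
Step 3: Linear density = 5.98 mg / 14.49 m = 0.4127 mg/m
Step 4: fineness = 0.4127 * 1000 = 412.7 mtex

412.7 mtex


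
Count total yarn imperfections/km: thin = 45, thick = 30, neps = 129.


Formula: Total = thin places + thick places + neps
Total = 45 + 30 + 129
Total = 204 imperfections/km

204 imperfections/km


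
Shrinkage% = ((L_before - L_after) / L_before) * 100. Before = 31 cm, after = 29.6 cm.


Formula: Shrinkage% = ((L_before - L_after) / L_before) * 100
Step 1: Shrinkage = 31 - 29.6 = 1.4 cm
Step 2: Shrinkage% = (1.4 / 31) * 100
Step 3: Shrinkage% = 0.045161 * 100 = 4.5161% ≈ 4.5%

4.5%


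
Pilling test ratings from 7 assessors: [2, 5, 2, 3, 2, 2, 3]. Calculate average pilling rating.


Formula: Mean = sum / count
Sum = 2 + 5 + 2 + 3 + 2 + 2 + 3 = 19
Mean = 19 / 7 = 2.7

2.7


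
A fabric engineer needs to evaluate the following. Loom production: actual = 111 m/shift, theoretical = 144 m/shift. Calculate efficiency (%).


Formula: Efficiency% = (Actual output / Theoretical output) * 100
Efficiency% = (111 / 144) * 100
Efficiency% = 0.770833 * 100 = 77.0833% ≈ 77.1%

77.1%


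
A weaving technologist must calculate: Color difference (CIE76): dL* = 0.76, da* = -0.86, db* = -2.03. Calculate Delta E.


Formula: Delta E = sqrt(dL*^2 + da*^2 + db*^2)
Step 1: dL*^2 = 0.76^2 = 0.5776
Step 2: da*^2 = (-0.86)^2 = 0.7396
Step 3: db*^2 = (-2.03)^2 = 4.1209
Step 4: Sum = 0.5776 + 0.7396 + 4.1209 = 5.4381
Step 5: Delta E = sqrt(5.4381) = 2.33

2.33 Delta E


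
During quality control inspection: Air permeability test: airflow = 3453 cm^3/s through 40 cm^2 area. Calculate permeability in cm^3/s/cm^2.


Formula: Air Permeability = Airflow / Test Area
AP = 3453 cm^3/s / 40 cm^2
AP = 86.3 cm^3/s/cm^2

86.3 cm^3/s/cm^2


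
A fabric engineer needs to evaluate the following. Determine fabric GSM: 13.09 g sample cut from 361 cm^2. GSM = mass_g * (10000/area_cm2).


Formula: GSM = mass_g / area_m2
Step 1: Convert area: 361 cm^2 = 361 / 10000 = 0.0361 m^2
Step 2: GSM = 13.09 g / 0.0361 m^2 = 362.6 g/m^2

362.6 g/m^2


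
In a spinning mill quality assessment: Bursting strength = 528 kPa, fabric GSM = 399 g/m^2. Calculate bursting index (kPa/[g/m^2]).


Formula: Bursting Index = Bursting Strength / Fabric GSM
BI = 528 kPa / 399 g/m^2
BI = 1.323 kPa/(g/m^2)

1.323 kPa/(g/m^2)


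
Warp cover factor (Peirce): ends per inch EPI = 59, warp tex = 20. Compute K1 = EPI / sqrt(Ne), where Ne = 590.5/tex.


Formula: K1 = EPI / sqrt(Ne), with Ne = 590.5 / tex_warp
Step 1: Ne = 590.5 / 20 = 29.525
Step 2: sqrt(Ne) = sqrt(29.525) = 5.4337
Step 3: K1 = 59 / 5.4337 = 10.9

10.9


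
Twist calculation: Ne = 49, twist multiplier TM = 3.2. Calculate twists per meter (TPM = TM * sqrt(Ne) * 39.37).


Formula: TPM = TM * sqrt(Ne) * 39.37
Step 1: sqrt(Ne) = sqrt(49) = 7
Step 2: TM * sqrt(Ne) = 3.2 * 7 = 22.4
Step 3: TPM = 22.4 * 39.37 = 882 twists/m

882 twists/m


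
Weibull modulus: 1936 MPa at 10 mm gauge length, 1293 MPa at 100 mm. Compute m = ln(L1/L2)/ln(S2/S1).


Formula: m = ln(L1/L2) / ln(S2/S1)
Step 1: ln(L1/L2) = ln(10/100) = -2.30259
Step 2: S2/S1 = 1293/1936 = 0.66787
Step 3: ln(S2/S1) = ln(0.66787) = -0.40366
Step 4: m = -2.30259 / -0.40366 = 5.70

5.70 (Weibull m)


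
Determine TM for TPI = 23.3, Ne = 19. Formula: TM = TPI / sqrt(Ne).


Formula: TM = TPI / sqrt(Ne)
Step 1: sqrt(Ne) = sqrt(19) = 4.3589
Step 2: TM = 23.3 / 4.3589 = 5.35

5.35 TM
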